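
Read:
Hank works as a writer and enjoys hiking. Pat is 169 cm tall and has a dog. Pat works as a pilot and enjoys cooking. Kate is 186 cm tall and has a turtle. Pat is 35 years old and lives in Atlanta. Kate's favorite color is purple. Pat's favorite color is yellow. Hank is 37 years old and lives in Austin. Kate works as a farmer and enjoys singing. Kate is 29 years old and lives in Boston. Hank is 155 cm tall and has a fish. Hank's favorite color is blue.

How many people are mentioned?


People: Kate, Pat, Hank. Count = 3

3


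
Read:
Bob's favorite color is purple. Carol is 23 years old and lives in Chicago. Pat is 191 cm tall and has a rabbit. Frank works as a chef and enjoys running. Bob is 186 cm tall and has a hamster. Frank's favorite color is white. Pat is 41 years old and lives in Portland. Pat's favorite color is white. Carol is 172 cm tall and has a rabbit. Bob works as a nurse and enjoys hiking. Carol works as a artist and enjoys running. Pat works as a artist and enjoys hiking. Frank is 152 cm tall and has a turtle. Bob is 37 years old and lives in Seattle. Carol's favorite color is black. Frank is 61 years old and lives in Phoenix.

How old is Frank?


Frank is 61 years old

61


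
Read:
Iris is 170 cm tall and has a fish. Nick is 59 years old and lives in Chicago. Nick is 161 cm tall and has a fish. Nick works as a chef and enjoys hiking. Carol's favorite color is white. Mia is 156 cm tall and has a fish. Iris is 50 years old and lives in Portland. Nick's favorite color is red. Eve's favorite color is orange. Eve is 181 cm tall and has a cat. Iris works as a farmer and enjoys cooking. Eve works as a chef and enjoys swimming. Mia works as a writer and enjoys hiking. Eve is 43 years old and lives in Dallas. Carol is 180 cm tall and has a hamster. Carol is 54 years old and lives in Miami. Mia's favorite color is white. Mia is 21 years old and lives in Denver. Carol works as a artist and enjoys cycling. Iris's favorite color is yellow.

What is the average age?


Sum=227, n=5, avg=45.4

45.4


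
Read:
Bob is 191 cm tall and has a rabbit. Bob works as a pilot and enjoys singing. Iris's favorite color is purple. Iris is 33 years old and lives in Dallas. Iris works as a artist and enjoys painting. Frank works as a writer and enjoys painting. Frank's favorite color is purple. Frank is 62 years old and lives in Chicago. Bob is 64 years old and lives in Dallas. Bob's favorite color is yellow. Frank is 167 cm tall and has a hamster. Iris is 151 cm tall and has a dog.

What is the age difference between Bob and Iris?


|64 - 33| = 31

31


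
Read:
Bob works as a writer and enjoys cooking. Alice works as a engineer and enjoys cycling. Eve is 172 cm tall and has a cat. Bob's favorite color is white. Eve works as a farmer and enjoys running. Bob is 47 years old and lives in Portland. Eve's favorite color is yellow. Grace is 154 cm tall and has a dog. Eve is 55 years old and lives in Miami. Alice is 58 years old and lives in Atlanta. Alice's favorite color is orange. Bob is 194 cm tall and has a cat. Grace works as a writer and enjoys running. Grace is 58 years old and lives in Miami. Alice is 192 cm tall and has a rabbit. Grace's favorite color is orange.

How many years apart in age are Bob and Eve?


47 vs 55, diff = 8

8


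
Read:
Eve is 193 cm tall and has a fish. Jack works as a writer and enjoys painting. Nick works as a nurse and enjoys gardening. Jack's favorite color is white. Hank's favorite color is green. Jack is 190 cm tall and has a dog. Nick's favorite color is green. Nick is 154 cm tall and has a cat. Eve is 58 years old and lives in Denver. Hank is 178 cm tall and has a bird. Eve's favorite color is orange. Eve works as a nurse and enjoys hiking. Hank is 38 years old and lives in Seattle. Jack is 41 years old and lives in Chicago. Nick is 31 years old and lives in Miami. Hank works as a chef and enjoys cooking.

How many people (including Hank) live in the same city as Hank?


Hank lives in Seattle. Count = 1

1


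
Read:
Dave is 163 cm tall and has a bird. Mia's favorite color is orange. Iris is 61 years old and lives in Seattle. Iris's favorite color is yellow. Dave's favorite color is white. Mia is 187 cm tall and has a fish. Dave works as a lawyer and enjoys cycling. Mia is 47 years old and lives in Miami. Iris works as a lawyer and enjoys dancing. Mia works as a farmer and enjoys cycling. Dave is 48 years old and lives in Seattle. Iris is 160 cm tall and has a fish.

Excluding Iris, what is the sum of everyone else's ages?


Sum (excluding Iris): 95

95


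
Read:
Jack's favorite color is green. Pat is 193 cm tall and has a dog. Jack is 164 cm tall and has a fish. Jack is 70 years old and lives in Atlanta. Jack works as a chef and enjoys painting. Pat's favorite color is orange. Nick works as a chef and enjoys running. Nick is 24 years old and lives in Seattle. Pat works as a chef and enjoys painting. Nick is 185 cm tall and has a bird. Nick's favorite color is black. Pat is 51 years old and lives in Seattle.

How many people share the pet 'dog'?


Count: 1

1


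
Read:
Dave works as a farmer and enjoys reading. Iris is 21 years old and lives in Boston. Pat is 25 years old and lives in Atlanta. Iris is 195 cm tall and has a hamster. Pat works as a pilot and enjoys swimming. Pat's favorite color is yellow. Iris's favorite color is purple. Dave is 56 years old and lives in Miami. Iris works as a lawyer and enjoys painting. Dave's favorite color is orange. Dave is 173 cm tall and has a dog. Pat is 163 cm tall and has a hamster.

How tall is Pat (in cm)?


Pat is 163 cm tall

163


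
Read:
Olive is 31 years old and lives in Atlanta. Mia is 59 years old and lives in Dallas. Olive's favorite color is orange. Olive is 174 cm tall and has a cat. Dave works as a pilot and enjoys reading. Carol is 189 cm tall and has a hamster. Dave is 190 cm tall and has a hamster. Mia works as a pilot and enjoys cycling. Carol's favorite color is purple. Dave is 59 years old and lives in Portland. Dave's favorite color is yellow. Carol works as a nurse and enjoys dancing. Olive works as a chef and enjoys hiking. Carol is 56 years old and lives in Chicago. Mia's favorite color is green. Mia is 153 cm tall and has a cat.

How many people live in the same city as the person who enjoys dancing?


Person with hobby dancing is Carol, city Chicago. Count = 1

1


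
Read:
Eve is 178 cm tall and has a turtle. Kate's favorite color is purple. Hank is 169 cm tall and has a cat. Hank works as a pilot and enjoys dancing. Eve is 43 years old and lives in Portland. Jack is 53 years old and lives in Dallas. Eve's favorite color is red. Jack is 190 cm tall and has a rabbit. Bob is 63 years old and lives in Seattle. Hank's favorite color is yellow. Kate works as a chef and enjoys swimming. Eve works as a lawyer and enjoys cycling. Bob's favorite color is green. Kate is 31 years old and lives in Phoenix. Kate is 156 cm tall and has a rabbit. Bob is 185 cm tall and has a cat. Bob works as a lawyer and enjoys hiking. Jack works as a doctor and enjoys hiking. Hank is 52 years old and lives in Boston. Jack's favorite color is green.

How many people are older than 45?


Filter: 3

3


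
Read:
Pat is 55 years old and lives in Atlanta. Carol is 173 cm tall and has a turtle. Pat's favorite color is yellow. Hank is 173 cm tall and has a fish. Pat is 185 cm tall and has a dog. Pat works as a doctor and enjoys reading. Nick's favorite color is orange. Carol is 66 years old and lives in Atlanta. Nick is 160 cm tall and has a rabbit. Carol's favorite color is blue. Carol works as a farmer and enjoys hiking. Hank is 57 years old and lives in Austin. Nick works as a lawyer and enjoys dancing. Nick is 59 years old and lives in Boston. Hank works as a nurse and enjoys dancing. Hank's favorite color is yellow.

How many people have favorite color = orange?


Count: 1

1


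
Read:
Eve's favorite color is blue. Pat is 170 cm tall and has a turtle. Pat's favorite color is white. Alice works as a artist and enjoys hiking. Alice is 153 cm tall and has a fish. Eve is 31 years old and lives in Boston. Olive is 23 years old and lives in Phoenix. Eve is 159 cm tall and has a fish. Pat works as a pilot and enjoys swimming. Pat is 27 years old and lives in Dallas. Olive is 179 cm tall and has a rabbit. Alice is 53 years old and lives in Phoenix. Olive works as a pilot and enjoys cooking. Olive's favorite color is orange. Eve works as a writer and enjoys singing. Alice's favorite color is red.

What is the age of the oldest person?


Oldest: Alice at 53

53


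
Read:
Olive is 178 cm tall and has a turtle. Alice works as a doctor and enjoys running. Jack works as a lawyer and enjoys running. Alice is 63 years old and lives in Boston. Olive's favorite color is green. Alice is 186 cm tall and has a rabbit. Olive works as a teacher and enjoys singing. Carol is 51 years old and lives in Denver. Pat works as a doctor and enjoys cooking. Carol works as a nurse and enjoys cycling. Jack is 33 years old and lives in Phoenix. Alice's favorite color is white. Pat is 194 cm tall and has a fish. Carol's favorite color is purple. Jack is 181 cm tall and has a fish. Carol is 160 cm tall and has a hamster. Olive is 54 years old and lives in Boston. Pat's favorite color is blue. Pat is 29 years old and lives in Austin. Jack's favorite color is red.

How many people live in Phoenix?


Count in Phoenix: 1

1


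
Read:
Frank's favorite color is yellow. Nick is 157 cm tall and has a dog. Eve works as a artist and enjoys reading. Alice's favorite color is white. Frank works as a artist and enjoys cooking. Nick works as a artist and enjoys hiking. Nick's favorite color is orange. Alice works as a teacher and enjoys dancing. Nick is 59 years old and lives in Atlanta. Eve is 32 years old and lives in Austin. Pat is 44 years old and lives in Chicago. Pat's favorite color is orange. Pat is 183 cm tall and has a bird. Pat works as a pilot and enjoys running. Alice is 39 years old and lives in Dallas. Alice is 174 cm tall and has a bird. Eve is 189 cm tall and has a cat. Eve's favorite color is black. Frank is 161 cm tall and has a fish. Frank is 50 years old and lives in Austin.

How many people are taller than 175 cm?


Taller than 175: 2

2


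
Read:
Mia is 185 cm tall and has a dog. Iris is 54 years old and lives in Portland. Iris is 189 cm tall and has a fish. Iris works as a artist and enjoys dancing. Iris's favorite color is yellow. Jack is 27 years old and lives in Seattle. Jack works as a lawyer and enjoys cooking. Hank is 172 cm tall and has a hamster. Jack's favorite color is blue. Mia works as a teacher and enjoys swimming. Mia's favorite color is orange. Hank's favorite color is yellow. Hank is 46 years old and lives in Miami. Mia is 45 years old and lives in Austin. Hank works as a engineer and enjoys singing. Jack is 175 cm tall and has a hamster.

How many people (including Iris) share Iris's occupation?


Iris is a artist. Count = 1

1


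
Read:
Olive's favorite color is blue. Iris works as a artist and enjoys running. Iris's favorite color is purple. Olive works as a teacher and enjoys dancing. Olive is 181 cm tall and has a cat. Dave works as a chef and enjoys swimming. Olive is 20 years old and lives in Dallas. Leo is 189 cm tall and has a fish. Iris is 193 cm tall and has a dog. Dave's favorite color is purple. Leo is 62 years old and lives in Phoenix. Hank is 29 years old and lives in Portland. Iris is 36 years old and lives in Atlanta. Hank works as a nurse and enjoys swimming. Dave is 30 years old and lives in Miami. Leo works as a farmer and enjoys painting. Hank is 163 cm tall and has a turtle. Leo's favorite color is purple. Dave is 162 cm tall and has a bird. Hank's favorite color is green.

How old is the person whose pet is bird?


Person with pet=bird is Dave, age 30

30


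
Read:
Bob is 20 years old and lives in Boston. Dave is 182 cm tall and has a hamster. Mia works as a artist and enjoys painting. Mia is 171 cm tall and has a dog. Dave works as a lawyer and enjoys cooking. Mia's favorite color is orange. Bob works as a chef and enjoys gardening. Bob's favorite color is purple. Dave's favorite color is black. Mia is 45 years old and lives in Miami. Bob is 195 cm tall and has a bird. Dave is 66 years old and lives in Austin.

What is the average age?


Sum=131, n=3, avg=43.67

43.67


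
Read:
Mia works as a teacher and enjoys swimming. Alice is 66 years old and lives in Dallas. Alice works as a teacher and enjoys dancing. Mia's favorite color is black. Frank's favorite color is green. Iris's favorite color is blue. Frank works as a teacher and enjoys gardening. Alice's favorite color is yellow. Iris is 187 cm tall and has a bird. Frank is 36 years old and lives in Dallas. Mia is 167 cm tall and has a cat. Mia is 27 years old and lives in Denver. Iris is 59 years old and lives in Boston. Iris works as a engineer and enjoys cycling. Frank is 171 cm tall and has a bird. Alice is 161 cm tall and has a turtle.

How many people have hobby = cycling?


Count: 1

1


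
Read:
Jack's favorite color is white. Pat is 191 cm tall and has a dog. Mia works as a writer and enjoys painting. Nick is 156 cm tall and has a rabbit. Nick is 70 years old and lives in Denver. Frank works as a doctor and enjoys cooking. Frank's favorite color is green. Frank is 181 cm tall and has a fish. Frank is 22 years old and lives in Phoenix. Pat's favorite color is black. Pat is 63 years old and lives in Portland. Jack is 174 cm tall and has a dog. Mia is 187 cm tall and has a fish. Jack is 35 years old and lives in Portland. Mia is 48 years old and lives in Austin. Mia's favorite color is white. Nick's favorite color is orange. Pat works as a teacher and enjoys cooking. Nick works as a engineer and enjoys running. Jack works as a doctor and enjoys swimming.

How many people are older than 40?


Filter: 3

3


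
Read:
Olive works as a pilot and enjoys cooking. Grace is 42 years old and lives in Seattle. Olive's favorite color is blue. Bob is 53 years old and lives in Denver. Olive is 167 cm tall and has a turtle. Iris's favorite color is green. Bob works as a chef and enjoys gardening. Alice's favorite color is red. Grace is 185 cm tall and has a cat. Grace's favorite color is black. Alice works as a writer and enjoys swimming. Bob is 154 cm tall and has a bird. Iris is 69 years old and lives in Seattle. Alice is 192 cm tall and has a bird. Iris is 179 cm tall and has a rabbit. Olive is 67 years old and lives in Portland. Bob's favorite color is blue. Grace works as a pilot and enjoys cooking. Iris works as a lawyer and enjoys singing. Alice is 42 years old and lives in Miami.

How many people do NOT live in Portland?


Not in Portland: 4

4


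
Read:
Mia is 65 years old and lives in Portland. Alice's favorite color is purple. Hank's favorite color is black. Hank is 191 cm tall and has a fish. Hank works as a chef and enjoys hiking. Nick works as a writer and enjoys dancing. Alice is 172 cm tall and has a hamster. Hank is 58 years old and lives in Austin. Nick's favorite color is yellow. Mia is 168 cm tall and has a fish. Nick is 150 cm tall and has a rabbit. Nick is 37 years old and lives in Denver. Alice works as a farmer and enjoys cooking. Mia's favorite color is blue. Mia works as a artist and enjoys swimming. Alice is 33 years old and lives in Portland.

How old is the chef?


The chef is Hank, age 58

58


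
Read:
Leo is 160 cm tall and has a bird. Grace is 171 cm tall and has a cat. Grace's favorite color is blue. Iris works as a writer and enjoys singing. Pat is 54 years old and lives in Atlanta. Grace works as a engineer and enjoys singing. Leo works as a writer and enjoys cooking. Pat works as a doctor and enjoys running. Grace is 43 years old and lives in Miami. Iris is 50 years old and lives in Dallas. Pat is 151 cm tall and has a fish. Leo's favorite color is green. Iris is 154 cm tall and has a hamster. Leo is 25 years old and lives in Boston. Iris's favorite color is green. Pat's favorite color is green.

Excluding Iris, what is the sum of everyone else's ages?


Sum (excluding Iris): 122

122


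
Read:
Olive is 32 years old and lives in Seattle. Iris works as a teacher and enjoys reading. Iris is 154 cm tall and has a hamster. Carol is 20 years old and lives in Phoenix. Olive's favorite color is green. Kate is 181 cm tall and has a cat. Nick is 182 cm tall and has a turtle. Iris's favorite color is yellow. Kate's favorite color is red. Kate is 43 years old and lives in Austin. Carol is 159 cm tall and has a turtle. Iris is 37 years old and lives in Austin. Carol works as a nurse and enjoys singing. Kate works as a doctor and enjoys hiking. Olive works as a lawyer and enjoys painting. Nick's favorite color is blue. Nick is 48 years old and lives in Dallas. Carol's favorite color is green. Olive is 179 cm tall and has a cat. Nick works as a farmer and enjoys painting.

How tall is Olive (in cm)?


Olive is 179 cm tall

179


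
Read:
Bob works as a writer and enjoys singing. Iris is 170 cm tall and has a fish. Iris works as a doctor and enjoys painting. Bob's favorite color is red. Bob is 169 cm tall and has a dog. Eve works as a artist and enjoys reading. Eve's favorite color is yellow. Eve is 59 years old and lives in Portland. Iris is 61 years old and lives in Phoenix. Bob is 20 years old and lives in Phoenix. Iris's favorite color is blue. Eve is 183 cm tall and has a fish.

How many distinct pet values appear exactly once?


Unique pet values: 1

1


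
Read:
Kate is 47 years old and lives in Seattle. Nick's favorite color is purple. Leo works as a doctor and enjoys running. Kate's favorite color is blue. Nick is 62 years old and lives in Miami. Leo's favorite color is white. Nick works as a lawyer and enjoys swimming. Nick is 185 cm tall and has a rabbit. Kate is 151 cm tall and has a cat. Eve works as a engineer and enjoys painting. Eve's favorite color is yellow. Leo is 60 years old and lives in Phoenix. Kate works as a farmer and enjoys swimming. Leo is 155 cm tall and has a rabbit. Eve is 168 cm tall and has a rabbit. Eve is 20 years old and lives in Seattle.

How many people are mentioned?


People: Kate, Eve, Leo, Nick. Count = 4

4


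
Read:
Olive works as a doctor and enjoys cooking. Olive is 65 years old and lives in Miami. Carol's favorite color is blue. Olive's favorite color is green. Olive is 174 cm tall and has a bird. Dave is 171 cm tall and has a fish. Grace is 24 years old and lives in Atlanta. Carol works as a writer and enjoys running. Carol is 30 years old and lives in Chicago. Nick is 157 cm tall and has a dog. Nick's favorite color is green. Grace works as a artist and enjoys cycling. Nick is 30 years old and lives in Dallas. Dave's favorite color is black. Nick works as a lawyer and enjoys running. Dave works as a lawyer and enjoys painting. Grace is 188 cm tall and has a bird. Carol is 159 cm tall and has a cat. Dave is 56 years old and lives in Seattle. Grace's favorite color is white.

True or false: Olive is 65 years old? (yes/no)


Olive is actually 65. yes

yes


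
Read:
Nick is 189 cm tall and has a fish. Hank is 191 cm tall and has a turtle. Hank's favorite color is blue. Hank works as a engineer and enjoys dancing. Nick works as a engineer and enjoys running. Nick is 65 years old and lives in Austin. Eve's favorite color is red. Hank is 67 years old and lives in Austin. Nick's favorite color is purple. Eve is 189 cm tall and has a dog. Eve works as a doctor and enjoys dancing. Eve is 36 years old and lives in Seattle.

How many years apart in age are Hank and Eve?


67 vs 36, diff = 31

31


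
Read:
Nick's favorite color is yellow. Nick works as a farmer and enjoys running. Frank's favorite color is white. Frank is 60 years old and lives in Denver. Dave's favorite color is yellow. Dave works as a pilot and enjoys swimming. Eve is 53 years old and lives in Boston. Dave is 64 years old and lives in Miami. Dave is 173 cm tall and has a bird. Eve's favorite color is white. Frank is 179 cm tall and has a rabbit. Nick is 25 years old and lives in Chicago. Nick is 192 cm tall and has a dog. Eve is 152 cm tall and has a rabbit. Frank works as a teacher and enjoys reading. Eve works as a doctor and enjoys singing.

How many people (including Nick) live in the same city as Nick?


Nick lives in Chicago. Count = 1

1


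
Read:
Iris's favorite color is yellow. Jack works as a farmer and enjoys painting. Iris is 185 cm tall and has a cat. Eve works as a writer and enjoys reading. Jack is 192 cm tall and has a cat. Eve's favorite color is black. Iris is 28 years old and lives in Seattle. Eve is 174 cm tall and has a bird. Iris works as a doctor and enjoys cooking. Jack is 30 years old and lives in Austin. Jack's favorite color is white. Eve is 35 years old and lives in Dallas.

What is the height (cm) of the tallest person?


Tallest: Jack at 192 cm

192


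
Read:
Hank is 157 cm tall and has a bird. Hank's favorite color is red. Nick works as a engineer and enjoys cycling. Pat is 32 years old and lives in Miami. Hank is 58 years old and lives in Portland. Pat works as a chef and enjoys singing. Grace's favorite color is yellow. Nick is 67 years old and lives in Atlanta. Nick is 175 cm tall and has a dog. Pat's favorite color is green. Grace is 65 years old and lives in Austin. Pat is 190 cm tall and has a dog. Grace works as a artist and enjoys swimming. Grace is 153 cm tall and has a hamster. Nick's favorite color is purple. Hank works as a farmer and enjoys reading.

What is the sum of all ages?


67+65+32+58 = 222

222


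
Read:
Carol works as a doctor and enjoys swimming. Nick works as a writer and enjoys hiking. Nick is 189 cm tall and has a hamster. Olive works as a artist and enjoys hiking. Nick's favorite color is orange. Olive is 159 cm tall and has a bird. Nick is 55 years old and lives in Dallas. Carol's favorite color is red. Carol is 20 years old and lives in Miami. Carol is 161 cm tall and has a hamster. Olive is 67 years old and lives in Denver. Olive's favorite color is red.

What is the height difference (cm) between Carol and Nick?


|161 - 189| = 28

28


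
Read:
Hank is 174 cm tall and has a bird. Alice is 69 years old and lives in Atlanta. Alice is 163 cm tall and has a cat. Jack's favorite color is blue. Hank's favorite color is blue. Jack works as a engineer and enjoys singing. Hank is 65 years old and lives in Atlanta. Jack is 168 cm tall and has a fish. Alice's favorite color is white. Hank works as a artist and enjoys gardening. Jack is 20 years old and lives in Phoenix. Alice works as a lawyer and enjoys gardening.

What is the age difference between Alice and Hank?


|69 - 65| = 4

4


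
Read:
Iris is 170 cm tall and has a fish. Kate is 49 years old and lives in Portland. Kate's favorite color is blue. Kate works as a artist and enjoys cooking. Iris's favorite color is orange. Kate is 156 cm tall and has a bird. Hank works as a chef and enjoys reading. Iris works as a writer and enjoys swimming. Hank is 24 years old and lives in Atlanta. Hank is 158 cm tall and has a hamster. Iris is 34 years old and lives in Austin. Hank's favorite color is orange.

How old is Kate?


Kate is 49 years old

49


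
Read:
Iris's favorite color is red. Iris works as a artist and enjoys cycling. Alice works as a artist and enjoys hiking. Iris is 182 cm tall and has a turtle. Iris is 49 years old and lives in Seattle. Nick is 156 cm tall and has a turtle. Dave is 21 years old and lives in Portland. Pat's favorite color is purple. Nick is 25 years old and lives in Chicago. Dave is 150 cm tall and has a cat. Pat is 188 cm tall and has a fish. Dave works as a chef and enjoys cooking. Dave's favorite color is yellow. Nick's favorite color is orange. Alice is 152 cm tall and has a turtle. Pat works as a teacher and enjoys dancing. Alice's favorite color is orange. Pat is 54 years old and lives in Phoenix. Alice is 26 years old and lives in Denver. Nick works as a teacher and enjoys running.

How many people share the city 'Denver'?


Count: 1

1


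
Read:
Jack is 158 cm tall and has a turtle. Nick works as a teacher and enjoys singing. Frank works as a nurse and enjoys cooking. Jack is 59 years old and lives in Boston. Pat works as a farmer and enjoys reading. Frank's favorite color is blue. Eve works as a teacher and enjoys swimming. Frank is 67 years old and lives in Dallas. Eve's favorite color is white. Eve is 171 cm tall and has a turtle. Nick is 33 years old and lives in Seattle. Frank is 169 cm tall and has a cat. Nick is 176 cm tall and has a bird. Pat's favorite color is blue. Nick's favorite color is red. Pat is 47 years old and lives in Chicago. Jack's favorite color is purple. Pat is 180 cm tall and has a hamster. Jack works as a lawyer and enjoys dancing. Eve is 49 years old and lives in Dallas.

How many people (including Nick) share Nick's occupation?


Nick is a teacher. Count = 2

2


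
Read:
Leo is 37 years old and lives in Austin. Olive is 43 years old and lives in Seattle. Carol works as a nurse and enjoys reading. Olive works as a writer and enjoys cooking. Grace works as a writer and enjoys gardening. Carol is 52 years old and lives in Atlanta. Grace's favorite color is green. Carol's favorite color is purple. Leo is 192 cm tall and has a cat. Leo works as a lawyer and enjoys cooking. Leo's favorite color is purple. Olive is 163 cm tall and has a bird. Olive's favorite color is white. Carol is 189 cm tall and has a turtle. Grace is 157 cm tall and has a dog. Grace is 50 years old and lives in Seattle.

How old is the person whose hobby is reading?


Person with hobby=reading is Carol, age 52

52


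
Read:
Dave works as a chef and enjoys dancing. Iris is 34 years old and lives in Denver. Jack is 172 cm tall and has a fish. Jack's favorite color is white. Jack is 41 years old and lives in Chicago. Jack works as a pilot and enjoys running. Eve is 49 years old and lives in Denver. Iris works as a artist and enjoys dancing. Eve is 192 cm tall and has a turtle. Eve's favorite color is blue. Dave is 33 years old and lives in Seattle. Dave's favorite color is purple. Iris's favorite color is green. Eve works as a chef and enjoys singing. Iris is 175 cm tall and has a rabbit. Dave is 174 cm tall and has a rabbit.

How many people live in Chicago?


Count in Chicago: 1

1


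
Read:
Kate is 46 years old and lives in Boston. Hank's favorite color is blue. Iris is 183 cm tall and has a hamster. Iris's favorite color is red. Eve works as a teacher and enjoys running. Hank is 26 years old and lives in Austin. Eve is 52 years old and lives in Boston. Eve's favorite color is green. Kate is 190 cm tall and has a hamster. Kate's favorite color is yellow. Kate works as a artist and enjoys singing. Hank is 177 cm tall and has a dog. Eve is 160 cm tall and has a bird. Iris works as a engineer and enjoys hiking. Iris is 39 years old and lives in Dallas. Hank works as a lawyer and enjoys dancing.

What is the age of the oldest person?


Oldest: Eve at 52

52


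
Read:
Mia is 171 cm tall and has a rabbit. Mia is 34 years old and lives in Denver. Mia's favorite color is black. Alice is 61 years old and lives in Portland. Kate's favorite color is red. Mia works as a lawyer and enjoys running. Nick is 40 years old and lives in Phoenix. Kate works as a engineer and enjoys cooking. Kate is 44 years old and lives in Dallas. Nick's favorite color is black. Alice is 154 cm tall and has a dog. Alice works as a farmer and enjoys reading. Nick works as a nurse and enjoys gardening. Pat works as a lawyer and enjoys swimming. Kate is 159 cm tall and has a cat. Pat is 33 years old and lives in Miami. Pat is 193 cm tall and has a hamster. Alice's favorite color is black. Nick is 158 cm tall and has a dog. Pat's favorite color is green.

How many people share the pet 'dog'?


Count: 2

2


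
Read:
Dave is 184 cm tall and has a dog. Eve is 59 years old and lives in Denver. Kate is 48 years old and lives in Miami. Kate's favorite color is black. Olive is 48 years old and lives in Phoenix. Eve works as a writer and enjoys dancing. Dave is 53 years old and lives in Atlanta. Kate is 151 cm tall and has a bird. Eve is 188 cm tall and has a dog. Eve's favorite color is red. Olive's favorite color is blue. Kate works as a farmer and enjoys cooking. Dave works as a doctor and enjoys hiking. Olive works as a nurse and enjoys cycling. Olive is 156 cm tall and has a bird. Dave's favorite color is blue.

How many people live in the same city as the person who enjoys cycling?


Person with hobby cycling is Olive, city Phoenix. Count = 1

1


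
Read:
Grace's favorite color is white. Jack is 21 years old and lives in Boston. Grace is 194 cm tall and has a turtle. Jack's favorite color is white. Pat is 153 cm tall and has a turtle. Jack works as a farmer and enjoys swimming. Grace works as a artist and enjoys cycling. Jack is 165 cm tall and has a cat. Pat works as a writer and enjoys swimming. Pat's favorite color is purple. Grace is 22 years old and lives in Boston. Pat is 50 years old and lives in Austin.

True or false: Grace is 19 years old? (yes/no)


Grace is actually 22. no

no


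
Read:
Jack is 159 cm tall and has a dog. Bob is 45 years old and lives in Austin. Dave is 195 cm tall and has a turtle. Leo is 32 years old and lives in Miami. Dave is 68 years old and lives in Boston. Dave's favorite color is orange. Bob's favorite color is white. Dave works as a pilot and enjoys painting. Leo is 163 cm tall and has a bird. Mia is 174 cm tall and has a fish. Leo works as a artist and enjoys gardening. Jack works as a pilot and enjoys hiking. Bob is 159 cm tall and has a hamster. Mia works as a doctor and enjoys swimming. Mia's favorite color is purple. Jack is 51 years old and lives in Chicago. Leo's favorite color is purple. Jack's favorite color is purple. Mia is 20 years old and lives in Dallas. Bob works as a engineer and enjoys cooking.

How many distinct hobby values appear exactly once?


Unique hobby values: 5

5


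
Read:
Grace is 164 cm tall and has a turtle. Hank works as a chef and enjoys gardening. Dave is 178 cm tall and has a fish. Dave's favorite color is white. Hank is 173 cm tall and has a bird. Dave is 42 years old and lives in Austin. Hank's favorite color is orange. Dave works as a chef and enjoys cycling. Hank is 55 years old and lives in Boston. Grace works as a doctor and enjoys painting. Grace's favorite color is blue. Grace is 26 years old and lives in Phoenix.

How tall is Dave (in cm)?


Dave is 178 cm tall

178


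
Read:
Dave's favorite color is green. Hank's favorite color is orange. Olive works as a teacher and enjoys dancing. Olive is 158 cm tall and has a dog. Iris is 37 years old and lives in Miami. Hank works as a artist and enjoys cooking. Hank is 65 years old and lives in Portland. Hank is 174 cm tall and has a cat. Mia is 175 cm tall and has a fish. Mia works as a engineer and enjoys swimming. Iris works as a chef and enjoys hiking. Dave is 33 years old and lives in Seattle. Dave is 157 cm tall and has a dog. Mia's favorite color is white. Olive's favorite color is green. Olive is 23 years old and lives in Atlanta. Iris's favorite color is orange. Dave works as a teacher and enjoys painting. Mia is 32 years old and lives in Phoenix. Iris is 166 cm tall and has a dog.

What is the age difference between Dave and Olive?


|33 - 23| = 10

10


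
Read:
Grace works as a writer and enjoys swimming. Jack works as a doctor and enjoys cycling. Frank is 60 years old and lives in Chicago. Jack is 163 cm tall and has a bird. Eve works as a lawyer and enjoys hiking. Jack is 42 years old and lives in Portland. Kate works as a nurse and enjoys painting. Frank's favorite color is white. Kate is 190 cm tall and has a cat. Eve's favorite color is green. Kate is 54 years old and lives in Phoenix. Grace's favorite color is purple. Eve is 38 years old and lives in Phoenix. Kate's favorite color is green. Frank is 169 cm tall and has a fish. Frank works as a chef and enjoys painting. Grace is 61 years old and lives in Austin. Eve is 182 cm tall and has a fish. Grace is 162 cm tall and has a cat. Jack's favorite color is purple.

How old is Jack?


Jack is 42 years old

42


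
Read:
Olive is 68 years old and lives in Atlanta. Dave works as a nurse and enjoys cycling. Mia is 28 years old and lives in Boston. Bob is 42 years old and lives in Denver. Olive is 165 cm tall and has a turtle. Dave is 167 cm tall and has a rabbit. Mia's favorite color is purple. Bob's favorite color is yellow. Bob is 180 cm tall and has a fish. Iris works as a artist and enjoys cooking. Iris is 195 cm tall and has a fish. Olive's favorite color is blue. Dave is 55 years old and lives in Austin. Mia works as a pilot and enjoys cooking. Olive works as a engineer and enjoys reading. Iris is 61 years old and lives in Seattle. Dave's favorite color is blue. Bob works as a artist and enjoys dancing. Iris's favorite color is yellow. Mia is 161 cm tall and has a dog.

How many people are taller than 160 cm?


Taller than 160: 5

5


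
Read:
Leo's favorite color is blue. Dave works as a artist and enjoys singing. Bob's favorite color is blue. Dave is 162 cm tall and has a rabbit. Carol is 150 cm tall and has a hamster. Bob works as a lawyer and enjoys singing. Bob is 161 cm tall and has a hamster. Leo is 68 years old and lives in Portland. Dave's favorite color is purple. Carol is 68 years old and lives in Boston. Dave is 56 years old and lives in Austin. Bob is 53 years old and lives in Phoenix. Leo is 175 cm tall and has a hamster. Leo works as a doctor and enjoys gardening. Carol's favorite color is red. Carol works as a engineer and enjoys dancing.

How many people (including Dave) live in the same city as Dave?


Dave lives in Austin. Count = 1

1


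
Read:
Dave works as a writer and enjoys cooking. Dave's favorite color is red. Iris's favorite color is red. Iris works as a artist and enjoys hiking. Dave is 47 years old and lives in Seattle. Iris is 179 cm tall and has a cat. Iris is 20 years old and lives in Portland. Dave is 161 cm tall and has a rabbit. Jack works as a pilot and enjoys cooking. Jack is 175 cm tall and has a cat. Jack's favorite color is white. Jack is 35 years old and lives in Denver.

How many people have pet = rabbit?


Count: 1

1


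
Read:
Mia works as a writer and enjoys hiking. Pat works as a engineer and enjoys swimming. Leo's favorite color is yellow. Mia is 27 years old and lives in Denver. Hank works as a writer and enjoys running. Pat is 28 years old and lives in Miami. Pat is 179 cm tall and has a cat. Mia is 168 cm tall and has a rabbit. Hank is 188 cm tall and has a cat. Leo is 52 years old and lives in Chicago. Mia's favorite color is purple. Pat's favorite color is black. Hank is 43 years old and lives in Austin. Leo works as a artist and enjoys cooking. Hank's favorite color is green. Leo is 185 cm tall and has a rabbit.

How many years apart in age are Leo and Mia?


52 vs 27, diff = 25

25


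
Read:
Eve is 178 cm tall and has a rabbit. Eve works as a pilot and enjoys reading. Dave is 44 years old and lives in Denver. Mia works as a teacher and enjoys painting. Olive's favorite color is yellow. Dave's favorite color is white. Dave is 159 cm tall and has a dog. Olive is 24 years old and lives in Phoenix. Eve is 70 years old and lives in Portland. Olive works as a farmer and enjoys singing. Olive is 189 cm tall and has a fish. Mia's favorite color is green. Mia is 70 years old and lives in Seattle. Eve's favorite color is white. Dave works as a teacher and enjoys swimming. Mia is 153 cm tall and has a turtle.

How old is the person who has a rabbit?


Person with rabbit is Eve, age 70

70


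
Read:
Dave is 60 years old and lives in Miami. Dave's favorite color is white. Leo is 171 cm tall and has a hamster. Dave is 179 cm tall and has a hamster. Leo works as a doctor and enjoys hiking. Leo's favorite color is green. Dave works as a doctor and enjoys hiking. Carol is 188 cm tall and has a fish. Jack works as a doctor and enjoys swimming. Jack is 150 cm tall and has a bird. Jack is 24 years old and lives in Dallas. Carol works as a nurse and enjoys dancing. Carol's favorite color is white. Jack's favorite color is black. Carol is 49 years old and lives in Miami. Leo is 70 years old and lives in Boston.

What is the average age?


Sum=203, n=4, avg=50.75

50.75


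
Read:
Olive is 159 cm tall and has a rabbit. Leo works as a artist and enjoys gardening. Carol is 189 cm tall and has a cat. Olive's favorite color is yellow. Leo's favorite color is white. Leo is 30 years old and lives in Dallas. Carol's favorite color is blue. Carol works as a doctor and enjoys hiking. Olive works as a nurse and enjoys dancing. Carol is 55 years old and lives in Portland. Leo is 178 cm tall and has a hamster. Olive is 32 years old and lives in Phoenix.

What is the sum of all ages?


55+30+32 = 117

117


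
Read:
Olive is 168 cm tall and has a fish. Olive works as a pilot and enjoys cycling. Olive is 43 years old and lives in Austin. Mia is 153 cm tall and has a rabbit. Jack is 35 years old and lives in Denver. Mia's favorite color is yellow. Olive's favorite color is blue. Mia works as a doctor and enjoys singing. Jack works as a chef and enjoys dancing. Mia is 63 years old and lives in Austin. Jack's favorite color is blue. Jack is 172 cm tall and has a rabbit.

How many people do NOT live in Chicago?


Not in Chicago: 3

3


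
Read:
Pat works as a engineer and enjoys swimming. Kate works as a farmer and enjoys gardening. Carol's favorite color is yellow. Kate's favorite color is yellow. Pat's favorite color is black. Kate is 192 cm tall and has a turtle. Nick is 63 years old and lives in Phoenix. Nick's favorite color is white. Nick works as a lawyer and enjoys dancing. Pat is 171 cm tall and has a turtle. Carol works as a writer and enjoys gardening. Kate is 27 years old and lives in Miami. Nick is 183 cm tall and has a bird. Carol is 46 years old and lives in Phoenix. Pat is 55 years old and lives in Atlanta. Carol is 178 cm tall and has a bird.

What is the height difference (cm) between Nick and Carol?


|183 - 178| = 5

5


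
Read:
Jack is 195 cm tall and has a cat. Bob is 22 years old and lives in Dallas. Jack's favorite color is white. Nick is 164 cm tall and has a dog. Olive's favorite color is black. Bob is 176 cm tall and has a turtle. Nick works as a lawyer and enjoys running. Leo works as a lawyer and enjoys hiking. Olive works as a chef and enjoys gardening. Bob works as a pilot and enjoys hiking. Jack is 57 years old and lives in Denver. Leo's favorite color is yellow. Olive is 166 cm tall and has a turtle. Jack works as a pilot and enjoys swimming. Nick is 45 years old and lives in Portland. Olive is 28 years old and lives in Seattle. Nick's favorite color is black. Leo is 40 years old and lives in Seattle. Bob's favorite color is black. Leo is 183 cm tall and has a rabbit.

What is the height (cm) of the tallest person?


Tallest: Jack at 195 cm

195


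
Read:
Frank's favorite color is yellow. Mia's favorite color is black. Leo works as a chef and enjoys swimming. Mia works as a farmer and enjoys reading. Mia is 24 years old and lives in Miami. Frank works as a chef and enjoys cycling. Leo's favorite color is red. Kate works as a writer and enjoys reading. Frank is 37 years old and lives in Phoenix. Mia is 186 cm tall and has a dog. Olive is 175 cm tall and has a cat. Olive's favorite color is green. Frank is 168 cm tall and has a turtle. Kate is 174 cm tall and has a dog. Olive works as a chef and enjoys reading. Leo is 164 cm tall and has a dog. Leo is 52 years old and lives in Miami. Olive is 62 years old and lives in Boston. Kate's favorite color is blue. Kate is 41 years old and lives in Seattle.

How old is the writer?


The writer is Kate, age 41

41


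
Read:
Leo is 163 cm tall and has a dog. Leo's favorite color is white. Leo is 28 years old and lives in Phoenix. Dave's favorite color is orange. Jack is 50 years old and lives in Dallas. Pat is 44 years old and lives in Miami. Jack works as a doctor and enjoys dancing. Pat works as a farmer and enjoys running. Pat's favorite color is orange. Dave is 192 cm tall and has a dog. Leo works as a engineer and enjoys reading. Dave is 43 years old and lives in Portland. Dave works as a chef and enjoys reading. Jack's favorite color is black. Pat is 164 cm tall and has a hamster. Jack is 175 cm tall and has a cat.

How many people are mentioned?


People: Leo, Pat, Dave, Jack. Count = 4

4
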